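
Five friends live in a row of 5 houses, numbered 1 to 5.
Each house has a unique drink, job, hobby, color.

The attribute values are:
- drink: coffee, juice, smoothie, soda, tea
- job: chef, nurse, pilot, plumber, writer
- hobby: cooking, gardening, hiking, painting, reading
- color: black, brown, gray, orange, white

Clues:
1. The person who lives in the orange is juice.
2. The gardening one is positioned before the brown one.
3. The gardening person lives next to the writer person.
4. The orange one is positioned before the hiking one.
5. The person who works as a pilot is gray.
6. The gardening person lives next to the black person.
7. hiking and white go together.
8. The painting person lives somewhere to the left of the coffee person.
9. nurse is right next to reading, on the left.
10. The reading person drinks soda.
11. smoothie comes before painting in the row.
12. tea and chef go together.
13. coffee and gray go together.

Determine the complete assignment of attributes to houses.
Solution:

House | Drink | Job | Hobby | Color
-----------------------------------
  1   | juice | nurse | gardening | orange
  2   | soda | writer | reading | black
  3   | smoothie | plumber | hiking | white
  4   | tea | chef | painting | brown
  5   | coffee | pilot | cooking | gray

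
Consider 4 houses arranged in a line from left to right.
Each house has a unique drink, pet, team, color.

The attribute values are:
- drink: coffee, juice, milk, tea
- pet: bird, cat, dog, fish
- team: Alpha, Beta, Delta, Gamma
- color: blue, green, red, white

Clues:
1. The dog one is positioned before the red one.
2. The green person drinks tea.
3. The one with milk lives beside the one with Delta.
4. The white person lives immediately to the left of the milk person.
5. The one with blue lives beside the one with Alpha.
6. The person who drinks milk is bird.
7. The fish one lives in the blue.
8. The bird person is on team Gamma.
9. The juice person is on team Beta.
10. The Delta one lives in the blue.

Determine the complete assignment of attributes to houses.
Solution:

House | Drink | Pet | Team | Color
----------------------------------
  1   | juice | dog | Beta | white
  2   | milk | bird | Gamma | red
  3   | coffee | fish | Delta | blue
  4   | tea | cat | Alpha | green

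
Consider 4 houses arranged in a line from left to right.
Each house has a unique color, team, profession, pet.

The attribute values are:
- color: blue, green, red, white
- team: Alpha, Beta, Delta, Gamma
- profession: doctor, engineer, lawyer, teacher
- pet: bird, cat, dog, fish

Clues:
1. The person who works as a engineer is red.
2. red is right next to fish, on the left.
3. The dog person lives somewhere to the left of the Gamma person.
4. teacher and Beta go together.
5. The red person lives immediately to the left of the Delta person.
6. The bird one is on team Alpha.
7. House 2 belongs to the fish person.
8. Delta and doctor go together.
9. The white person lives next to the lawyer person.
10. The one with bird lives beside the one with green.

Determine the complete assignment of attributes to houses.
Solution:

House | Color | Team | Profession | Pet
---------------------------------------
  1   | red | Alpha | engineer | bird
  2   | green | Delta | doctor | fish
  3   | white | Beta | teacher | dog
  4   | blue | Gamma | lawyer | cat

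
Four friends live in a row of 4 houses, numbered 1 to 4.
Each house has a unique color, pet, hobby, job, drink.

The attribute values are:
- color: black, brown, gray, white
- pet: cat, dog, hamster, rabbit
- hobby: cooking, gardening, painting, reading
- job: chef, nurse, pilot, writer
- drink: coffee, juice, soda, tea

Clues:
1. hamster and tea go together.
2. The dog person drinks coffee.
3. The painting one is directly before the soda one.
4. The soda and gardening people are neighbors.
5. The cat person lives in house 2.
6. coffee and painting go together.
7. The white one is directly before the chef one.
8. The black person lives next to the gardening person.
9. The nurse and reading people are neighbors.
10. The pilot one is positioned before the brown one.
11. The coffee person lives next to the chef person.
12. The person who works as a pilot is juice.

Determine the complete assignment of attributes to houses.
Solution:

House | Color | Pet | Hobby | Job | Drink
-----------------------------------------
  1   | white | dog | painting | nurse | coffee
  2   | black | cat | reading | chef | soda
  3   | gray | rabbit | gardening | pilot | juice
  4   | brown | hamster | cooking | writer | tea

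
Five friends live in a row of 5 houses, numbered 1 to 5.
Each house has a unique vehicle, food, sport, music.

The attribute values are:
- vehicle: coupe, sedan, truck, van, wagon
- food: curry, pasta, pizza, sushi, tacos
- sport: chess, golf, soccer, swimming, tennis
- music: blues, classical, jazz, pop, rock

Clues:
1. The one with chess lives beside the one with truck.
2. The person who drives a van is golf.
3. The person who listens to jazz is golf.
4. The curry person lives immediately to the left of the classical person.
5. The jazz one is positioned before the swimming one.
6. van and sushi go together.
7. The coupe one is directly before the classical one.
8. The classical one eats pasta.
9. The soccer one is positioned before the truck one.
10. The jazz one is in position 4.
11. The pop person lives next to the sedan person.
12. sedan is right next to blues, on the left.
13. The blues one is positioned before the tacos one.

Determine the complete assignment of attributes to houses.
Solution:

House | Vehicle | Food | Sport | Music
--------------------------------------
  1   | coupe | curry | soccer | pop
  2   | sedan | pasta | chess | classical
  3   | truck | pizza | tennis | blues
  4   | van | sushi | golf | jazz
  5   | wagon | tacos | swimming | rock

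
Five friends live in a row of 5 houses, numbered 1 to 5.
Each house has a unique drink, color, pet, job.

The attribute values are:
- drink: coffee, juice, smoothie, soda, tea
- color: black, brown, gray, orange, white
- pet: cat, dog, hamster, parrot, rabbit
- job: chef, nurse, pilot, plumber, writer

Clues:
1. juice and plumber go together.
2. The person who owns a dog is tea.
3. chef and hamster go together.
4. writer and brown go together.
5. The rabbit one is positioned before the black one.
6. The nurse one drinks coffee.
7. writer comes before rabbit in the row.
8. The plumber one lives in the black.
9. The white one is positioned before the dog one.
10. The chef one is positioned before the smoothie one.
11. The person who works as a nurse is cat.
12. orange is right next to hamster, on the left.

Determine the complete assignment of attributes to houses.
Solution:

House | Drink | Color | Pet | Job
---------------------------------
  1   | coffee | orange | cat | nurse
  2   | soda | white | hamster | chef
  3   | tea | brown | dog | writer
  4   | smoothie | gray | rabbit | pilot
  5   | juice | black | parrot | plumber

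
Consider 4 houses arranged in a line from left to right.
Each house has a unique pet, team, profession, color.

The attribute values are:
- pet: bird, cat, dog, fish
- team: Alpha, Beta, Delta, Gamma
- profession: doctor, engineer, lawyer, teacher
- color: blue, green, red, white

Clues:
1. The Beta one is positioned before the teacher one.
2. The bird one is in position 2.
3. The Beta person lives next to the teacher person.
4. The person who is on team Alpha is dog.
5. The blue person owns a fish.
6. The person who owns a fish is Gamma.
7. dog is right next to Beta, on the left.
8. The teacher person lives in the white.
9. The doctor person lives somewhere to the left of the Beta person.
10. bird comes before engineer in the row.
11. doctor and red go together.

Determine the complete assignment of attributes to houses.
Solution:

House | Pet | Team | Profession | Color
---------------------------------------
  1   | dog | Alpha | doctor | red
  2   | bird | Beta | lawyer | green
  3   | cat | Delta | teacher | white
  4   | fish | Gamma | engineer | blue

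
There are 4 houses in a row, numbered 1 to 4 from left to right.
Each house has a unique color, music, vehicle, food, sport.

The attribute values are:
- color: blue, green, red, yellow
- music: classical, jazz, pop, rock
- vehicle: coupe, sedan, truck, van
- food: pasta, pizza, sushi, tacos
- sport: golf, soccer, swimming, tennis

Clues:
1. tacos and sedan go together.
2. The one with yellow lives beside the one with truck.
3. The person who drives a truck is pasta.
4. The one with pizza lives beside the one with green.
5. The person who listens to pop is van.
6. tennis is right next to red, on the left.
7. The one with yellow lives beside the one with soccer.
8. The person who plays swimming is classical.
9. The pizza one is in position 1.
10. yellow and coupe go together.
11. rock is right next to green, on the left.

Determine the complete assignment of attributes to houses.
Solution:

House | Color | Music | Vehicle | Food | Sport
----------------------------------------------
  1   | yellow | rock | coupe | pizza | golf
  2   | green | jazz | truck | pasta | soccer
  3   | blue | pop | van | sushi | tennis
  4   | red | classical | sedan | tacos | swimming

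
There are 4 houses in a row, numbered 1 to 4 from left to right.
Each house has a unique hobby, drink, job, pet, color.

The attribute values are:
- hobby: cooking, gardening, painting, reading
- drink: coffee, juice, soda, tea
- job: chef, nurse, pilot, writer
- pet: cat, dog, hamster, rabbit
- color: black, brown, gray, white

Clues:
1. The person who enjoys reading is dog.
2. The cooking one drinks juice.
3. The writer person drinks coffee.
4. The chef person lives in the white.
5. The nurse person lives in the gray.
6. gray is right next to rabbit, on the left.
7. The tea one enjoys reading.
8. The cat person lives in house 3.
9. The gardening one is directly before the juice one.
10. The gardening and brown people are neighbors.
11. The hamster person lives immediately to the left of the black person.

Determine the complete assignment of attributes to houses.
Solution:

House | Hobby | Drink | Job | Pet | Color
-----------------------------------------
  1   | painting | soda | nurse | hamster | gray
  2   | gardening | coffee | writer | rabbit | black
  3   | cooking | juice | pilot | cat | brown
  4   | reading | tea | chef | dog | white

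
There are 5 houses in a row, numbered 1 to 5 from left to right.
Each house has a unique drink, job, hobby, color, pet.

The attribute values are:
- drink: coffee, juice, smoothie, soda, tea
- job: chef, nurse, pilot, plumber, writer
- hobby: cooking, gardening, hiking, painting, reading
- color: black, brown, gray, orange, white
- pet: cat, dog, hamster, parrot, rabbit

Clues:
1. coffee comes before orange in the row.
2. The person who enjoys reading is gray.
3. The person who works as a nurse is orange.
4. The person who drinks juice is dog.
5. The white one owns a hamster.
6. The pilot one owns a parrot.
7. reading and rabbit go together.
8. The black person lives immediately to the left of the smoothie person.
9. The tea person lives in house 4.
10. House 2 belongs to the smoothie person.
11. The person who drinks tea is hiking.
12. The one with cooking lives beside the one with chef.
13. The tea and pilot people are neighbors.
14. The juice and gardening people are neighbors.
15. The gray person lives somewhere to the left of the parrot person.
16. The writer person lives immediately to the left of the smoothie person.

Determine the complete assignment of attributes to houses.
Solution:

House | Drink | Job | Hobby | Color | Pet
-----------------------------------------
  1   | juice | writer | cooking | black | dog
  2   | smoothie | chef | gardening | white | hamster
  3   | coffee | plumber | reading | gray | rabbit
  4   | tea | nurse | hiking | orange | cat
  5   | soda | pilot | painting | brown | parrot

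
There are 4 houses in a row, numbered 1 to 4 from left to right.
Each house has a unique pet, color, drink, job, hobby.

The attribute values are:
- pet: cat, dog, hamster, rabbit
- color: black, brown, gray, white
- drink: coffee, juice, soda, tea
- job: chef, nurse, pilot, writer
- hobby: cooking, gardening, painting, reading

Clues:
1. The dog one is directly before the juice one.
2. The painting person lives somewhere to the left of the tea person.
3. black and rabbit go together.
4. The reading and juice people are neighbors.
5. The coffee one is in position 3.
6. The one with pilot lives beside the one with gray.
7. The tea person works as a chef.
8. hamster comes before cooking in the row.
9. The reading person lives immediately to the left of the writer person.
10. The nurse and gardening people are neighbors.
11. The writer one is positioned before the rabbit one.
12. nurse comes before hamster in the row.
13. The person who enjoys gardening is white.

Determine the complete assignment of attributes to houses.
Solution:

House | Pet | Color | Drink | Job | Hobby
-----------------------------------------
  1   | dog | brown | soda | nurse | reading
  2   | hamster | white | juice | writer | gardening
  3   | rabbit | black | coffee | pilot | painting
  4   | cat | gray | tea | chef | cooking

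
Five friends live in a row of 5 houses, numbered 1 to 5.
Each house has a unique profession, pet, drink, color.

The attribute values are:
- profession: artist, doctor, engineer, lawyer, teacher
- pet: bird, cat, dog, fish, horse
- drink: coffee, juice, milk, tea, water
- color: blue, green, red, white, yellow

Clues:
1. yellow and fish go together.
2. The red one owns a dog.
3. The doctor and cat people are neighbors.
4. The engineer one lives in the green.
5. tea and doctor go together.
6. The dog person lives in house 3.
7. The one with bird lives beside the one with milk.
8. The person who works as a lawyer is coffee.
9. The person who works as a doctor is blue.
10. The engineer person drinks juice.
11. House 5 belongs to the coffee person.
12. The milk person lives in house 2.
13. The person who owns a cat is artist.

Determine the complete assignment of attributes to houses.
Solution:

House | Profession | Pet | Drink | Color
----------------------------------------
  1   | doctor | bird | tea | blue
  2   | artist | cat | milk | white
  3   | teacher | dog | water | red
  4   | engineer | horse | juice | green
  5   | lawyer | fish | coffee | yellow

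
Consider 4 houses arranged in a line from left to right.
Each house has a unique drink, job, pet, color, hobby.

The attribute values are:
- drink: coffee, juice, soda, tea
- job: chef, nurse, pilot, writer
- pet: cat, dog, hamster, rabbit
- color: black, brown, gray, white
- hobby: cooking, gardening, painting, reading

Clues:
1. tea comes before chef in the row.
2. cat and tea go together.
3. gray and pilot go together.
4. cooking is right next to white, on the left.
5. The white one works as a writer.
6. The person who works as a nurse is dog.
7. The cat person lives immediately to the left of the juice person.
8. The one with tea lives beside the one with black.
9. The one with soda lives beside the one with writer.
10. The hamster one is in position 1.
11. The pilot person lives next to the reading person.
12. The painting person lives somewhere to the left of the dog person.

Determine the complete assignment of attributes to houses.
Solution:

House | Drink | Job | Pet | Color | Hobby
-----------------------------------------
  1   | soda | pilot | hamster | gray | cooking
  2   | tea | writer | cat | white | reading
  3   | juice | chef | rabbit | black | painting
  4   | coffee | nurse | dog | brown | gardening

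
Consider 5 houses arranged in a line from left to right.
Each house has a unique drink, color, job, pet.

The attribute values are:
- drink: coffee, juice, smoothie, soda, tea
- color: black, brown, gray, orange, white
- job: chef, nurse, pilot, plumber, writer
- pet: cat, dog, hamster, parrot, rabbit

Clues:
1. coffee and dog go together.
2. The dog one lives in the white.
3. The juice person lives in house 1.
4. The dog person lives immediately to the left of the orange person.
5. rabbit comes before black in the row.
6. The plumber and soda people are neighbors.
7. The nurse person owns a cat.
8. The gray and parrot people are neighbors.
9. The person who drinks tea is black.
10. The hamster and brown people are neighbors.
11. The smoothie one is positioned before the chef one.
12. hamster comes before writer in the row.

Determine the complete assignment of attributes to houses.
Solution:

House | Drink | Color | Job | Pet
---------------------------------
  1   | juice | gray | pilot | hamster
  2   | smoothie | brown | writer | parrot
  3   | coffee | white | plumber | dog
  4   | soda | orange | chef | rabbit
  5   | tea | black | nurse | cat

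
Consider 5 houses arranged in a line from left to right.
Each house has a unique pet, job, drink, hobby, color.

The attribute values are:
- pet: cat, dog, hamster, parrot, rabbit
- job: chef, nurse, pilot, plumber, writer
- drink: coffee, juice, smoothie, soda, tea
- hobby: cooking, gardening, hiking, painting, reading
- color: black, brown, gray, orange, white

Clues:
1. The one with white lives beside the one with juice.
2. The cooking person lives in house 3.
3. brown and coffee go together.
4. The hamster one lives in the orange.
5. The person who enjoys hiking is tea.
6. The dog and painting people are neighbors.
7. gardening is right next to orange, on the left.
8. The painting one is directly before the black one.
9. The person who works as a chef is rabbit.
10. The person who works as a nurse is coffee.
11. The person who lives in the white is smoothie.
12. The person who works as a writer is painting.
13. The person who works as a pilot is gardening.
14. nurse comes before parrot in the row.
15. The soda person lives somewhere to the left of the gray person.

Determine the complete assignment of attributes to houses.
Solution:

House | Pet | Job | Drink | Hobby | Color
-----------------------------------------
  1   | dog | pilot | smoothie | gardening | white
  2   | hamster | writer | juice | painting | orange
  3   | rabbit | chef | soda | cooking | black
  4   | cat | nurse | coffee | reading | brown
  5   | parrot | plumber | tea | hiking | gray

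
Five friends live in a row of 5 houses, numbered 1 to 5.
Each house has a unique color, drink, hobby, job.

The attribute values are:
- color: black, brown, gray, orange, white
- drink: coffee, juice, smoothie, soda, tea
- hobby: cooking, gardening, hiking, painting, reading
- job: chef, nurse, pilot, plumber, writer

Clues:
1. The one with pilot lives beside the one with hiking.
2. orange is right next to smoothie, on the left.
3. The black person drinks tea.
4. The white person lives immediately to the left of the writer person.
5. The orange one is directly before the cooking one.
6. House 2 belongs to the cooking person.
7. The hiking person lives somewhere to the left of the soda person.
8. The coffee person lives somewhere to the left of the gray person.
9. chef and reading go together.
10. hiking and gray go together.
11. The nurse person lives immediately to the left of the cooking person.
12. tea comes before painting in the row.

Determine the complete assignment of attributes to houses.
Solution:

House | Color | Drink | Hobby | Job
-----------------------------------
  1   | orange | coffee | gardening | nurse
  2   | white | smoothie | cooking | pilot
  3   | gray | juice | hiking | writer
  4   | black | tea | reading | chef
  5   | brown | soda | painting | plumber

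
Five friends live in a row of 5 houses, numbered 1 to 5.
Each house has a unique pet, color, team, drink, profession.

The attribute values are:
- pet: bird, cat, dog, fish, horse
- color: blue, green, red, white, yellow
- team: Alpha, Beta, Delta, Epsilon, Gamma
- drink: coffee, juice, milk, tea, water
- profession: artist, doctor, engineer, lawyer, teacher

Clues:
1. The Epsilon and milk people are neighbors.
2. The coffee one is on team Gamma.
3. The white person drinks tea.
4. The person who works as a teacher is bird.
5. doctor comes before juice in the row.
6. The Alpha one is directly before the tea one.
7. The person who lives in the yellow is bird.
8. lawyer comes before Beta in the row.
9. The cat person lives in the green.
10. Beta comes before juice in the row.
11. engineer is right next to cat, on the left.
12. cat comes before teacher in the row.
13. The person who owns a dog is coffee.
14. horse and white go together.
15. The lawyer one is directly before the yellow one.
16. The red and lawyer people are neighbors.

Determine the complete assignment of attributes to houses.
Solution:

House | Pet | Color | Team | Drink | Profession
-----------------------------------------------
  1   | dog | red | Gamma | coffee | engineer
  2   | cat | green | Epsilon | water | lawyer
  3   | bird | yellow | Alpha | milk | teacher
  4   | horse | white | Beta | tea | doctor
  5   | fish | blue | Delta | juice | artist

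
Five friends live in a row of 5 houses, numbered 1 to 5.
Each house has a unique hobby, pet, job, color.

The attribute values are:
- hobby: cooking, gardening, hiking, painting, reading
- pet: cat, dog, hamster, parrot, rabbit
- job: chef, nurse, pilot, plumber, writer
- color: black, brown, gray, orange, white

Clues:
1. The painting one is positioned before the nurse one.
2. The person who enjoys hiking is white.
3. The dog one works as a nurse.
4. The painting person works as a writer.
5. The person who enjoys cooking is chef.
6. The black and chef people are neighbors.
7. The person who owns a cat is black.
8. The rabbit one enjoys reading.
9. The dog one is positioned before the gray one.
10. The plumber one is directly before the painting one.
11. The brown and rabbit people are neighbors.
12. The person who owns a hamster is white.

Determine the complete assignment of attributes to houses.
Solution:

House | Hobby | Pet | Job | Color
---------------------------------
  1   | hiking | hamster | plumber | white
  2   | painting | cat | writer | black
  3   | cooking | parrot | chef | orange
  4   | gardening | dog | nurse | brown
  5   | reading | rabbit | pilot | gray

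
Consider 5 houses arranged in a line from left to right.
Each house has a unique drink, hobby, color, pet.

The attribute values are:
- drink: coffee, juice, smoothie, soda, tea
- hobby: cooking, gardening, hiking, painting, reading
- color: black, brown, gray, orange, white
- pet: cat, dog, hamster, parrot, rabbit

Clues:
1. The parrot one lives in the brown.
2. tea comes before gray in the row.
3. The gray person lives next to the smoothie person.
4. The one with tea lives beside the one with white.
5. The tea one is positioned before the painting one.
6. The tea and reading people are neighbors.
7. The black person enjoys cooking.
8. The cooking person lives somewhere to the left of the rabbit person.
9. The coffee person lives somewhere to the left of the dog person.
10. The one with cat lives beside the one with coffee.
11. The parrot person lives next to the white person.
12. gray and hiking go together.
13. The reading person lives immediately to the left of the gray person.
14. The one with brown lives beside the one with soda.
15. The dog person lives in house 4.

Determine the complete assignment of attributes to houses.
Solution:

House | Drink | Hobby | Color | Pet
-----------------------------------
  1   | tea | gardening | brown | parrot
  2   | soda | reading | white | cat
  3   | coffee | hiking | gray | hamster
  4   | smoothie | cooking | black | dog
  5   | juice | painting | orange | rabbit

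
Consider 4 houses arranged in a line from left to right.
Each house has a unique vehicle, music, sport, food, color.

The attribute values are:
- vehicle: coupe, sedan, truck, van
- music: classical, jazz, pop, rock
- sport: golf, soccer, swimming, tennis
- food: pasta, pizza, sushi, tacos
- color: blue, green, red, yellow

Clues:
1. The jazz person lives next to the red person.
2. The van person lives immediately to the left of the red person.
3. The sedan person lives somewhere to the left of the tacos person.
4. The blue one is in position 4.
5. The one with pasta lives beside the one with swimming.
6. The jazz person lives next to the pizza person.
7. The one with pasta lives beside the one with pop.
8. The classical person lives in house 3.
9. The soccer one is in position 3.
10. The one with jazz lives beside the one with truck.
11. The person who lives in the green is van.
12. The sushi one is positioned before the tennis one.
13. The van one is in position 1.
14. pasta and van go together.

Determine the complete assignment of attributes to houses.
Solution:

House | Vehicle | Music | Sport | Food | Color
----------------------------------------------
  1   | van | jazz | golf | pasta | green
  2   | truck | pop | swimming | pizza | red
  3   | sedan | classical | soccer | sushi | yellow
  4   | coupe | rock | tennis | tacos | blue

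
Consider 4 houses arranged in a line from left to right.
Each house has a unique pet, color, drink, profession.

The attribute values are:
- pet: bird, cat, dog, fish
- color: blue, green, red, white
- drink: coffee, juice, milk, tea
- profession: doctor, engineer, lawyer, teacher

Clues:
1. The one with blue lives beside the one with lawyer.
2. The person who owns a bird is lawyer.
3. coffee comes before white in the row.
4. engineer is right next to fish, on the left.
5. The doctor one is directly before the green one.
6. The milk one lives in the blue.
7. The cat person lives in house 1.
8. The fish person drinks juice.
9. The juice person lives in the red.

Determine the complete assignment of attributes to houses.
Solution:

House | Pet | Color | Drink | Profession
----------------------------------------
  1   | cat | blue | milk | doctor
  2   | bird | green | coffee | lawyer
  3   | dog | white | tea | engineer
  4   | fish | red | juice | teacher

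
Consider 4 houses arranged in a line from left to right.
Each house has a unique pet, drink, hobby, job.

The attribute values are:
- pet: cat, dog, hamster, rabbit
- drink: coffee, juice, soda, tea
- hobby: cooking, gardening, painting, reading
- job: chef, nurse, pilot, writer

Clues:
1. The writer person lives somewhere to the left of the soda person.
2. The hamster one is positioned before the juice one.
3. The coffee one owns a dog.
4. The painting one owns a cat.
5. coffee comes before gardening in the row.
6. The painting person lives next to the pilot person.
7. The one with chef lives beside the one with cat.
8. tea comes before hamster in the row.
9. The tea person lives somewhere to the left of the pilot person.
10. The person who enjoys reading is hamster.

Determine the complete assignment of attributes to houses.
Solution:

House | Pet | Drink | Hobby | Job
---------------------------------
  1   | dog | coffee | cooking | chef
  2   | cat | tea | painting | writer
  3   | hamster | soda | reading | pilot
  4   | rabbit | juice | gardening | nurse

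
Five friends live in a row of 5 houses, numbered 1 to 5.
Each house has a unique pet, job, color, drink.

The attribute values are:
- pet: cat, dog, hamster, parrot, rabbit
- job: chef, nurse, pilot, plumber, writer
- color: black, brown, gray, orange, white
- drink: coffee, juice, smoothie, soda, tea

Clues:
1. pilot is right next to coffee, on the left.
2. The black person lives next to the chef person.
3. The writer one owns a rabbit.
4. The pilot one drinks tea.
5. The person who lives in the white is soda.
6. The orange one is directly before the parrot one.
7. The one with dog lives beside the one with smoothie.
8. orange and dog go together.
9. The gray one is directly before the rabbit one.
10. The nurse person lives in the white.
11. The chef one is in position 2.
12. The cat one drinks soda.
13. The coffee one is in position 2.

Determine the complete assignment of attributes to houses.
Solution:

House | Pet | Job | Color | Drink
---------------------------------
  1   | hamster | pilot | black | tea
  2   | dog | chef | orange | coffee
  3   | parrot | plumber | gray | smoothie
  4   | rabbit | writer | brown | juice
  5   | cat | nurse | white | soda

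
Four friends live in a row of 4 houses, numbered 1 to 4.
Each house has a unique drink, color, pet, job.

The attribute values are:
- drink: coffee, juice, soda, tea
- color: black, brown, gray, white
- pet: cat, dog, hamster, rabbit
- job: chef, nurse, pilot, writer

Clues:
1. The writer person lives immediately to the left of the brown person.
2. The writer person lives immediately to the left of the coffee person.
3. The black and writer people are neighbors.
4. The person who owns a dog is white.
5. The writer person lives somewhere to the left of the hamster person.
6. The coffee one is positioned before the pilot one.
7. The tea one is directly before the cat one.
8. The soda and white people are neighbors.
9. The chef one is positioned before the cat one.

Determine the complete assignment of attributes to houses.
Solution:

House | Drink | Color | Pet | Job
---------------------------------
  1   | soda | black | rabbit | chef
  2   | tea | white | dog | writer
  3   | coffee | brown | cat | nurse
  4   | juice | gray | hamster | pilot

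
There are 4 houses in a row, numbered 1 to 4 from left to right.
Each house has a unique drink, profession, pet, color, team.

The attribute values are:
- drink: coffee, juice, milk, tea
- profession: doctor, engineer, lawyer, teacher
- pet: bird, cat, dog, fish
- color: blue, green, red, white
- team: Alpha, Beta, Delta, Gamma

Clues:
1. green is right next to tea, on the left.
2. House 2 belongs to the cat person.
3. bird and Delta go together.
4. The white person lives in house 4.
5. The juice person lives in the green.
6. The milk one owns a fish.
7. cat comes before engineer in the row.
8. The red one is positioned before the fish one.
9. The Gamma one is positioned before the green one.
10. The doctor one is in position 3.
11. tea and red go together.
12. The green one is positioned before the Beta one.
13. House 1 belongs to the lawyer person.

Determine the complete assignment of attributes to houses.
Solution:

House | Drink | Profession | Pet | Color | Team
-----------------------------------------------
  1   | coffee | lawyer | dog | blue | Gamma
  2   | juice | teacher | cat | green | Alpha
  3   | tea | doctor | bird | red | Delta
  4   | milk | engineer | fish | white | Beta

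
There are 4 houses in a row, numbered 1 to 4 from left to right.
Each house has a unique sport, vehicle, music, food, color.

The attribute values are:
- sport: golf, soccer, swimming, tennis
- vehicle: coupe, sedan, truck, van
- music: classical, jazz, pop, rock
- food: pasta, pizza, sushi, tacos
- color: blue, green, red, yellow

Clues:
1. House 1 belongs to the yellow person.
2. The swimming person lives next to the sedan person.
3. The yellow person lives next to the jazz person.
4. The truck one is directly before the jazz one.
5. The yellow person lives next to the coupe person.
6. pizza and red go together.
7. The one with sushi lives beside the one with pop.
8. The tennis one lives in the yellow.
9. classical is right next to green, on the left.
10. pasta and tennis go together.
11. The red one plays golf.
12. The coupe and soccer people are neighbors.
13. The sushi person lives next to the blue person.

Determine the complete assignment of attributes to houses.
Solution:

House | Sport | Vehicle | Music | Food | Color
----------------------------------------------
  1   | tennis | truck | classical | pasta | yellow
  2   | swimming | coupe | jazz | sushi | green
  3   | soccer | sedan | pop | tacos | blue
  4   | golf | van | rock | pizza | red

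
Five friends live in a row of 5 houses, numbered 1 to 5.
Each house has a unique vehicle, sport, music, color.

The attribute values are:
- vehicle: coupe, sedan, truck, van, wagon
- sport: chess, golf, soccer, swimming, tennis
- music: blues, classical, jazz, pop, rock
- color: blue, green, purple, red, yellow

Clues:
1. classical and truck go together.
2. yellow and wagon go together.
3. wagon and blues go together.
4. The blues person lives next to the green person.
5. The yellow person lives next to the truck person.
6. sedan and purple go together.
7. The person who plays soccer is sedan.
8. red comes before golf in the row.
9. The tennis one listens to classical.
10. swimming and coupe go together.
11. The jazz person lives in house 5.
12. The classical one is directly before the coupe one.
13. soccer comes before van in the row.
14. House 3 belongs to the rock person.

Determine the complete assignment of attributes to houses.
Solution:

House | Vehicle | Sport | Music | Color
---------------------------------------
  1   | wagon | chess | blues | yellow
  2   | truck | tennis | classical | green
  3   | coupe | swimming | rock | red
  4   | sedan | soccer | pop | purple
  5   | van | golf | jazz | blue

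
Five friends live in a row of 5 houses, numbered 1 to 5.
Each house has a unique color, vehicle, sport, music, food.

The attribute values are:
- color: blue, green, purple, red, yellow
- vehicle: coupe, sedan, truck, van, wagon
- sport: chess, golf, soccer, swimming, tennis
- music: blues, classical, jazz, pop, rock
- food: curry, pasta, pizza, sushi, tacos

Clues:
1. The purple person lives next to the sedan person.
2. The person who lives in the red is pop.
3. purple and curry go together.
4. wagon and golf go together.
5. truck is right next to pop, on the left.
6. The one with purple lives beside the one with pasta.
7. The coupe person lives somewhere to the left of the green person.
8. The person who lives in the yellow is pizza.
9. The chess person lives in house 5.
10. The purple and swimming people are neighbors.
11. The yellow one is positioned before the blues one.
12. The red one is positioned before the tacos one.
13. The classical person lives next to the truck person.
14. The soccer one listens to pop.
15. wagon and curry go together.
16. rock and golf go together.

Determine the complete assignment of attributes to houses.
Solution:

House | Color | Vehicle | Sport | Music | Food
----------------------------------------------
  1   | purple | wagon | golf | rock | curry
  2   | blue | sedan | swimming | classical | pasta
  3   | yellow | truck | tennis | jazz | pizza
  4   | red | coupe | soccer | pop | sushi
  5   | green | van | chess | blues | tacos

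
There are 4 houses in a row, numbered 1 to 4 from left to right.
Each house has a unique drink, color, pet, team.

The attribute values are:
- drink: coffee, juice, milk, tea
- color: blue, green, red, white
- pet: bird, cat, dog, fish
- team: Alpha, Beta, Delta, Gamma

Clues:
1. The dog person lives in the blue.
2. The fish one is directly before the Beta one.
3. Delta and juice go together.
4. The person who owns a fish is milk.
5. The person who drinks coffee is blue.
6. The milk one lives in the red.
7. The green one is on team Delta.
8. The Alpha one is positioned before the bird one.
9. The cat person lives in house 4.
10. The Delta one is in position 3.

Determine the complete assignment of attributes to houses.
Solution:

House | Drink | Color | Pet | Team
----------------------------------
  1   | milk | red | fish | Alpha
  2   | coffee | blue | dog | Beta
  3   | juice | green | bird | Delta
  4   | tea | white | cat | Gamma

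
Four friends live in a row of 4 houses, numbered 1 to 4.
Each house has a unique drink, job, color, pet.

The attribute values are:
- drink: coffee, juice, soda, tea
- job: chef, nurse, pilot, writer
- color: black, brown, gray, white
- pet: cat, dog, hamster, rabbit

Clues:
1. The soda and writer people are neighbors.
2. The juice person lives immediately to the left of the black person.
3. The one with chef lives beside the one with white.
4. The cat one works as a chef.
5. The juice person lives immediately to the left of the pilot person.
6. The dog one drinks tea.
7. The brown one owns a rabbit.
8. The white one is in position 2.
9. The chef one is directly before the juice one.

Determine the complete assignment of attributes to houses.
Solution:

House | Drink | Job | Color | Pet
---------------------------------
  1   | soda | chef | gray | cat
  2   | juice | writer | white | hamster
  3   | tea | pilot | black | dog
  4   | coffee | nurse | brown | rabbit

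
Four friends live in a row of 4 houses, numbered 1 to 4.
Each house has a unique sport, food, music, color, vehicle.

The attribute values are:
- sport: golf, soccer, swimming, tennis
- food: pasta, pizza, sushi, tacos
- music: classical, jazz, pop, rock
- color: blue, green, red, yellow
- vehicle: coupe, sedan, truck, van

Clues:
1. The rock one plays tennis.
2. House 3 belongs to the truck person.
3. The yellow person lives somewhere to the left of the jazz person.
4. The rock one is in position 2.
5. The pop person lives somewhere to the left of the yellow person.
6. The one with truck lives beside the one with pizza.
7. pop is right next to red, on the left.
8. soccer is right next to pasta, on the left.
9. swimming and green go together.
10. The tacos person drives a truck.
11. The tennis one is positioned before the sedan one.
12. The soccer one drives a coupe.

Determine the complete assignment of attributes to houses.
Solution:

House | Sport | Food | Music | Color | Vehicle
----------------------------------------------
  1   | soccer | sushi | pop | blue | coupe
  2   | tennis | pasta | rock | red | van
  3   | golf | tacos | classical | yellow | truck
  4   | swimming | pizza | jazz | green | sedan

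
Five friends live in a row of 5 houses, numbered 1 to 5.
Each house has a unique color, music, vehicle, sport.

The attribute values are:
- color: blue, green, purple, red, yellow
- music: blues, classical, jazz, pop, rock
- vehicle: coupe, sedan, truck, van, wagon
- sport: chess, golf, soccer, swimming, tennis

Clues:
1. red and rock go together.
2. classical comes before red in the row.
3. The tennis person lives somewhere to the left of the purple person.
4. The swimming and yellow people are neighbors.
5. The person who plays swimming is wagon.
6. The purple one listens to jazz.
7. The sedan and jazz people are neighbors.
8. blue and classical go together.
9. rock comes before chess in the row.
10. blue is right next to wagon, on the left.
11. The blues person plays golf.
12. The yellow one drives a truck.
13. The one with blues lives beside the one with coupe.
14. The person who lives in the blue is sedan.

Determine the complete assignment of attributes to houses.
Solution:

House | Color | Music | Vehicle | Sport
---------------------------------------
  1   | blue | classical | sedan | tennis
  2   | purple | jazz | wagon | swimming
  3   | yellow | blues | truck | golf
  4   | red | rock | coupe | soccer
  5   | green | pop | van | chess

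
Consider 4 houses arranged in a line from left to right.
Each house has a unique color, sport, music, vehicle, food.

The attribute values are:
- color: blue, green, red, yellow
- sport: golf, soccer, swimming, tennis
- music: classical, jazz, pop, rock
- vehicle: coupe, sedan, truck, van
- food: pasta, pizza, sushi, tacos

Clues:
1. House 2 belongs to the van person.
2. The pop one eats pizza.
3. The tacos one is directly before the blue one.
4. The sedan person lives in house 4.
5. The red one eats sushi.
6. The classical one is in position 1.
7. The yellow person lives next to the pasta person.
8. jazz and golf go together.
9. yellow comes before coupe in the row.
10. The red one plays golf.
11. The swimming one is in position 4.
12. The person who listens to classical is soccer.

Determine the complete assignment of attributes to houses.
Solution:

House | Color | Sport | Music | Vehicle | Food
----------------------------------------------
  1   | yellow | soccer | classical | truck | tacos
  2   | blue | tennis | rock | van | pasta
  3   | red | golf | jazz | coupe | sushi
  4   | green | swimming | pop | sedan | pizza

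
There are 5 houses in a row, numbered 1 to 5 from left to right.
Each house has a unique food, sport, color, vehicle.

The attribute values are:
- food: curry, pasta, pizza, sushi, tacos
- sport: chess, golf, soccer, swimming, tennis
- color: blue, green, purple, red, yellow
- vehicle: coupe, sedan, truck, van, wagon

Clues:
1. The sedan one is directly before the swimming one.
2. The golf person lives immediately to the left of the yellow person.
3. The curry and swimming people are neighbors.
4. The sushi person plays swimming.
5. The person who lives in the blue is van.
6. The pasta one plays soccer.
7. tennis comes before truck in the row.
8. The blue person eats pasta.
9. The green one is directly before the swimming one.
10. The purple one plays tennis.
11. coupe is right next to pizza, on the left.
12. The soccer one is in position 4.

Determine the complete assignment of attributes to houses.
Solution:

House | Food | Sport | Color | Vehicle
--------------------------------------
  1   | curry | golf | green | sedan
  2   | sushi | swimming | yellow | coupe
  3   | pizza | tennis | purple | wagon
  4   | pasta | soccer | blue | van
  5   | tacos | chess | red | truck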